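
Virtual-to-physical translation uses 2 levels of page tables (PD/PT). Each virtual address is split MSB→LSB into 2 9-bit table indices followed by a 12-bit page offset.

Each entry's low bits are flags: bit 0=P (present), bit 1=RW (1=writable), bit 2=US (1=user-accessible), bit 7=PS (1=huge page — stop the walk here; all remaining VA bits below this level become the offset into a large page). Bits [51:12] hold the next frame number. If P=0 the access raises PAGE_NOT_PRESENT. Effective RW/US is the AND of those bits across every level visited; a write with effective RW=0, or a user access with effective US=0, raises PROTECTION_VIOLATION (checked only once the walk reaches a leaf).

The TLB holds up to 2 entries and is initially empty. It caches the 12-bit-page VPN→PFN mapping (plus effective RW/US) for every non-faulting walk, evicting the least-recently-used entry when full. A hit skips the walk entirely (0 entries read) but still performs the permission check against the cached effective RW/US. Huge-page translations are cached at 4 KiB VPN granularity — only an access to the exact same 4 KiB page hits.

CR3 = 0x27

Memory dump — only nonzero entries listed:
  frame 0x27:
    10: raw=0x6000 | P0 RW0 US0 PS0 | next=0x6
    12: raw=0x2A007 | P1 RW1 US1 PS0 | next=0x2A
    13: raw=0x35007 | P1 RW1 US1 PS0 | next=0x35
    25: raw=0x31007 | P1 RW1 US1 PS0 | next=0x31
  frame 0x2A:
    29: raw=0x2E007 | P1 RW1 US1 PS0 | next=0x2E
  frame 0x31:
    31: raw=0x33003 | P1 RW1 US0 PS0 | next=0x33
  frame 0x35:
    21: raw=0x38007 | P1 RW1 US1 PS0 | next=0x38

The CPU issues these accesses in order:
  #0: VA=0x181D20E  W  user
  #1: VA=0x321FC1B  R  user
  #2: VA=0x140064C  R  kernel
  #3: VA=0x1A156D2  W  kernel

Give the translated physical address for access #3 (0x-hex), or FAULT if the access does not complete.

Per-access translation:
#0 VA=0x181D20E (w,user):
  L0: frame=0x27 idx=12 entry=0x2A007 [P=1 RW=1 US=1 PS=0]
  L1: frame=0x2A idx=29 entry=0x2E007 [P=1 RW=1 US=1 PS=0]
  ⇒ phys 0x2E20E  [2 reads]
#1 VA=0x321FC1B (r,user):
  L0: frame=0x27 idx=25 entry=0x31007 [P=1 RW=1 US=1 PS=0]
  L1: frame=0x31 idx=31 entry=0x33003 [P=1 RW=1 US=0 PS=0]
  → PROTECTION_VIOLATION  (2 entries read)
#2 VA=0x140064C (r,kernel):
  L0: frame=0x27 idx=10 entry=0x6000 [P=0 RW=0 US=0 PS=0]
  → PAGE_NOT_PRESENT  (1 entries read)
#3 VA=0x1A156D2 (w,kernel):
  L0: frame=0x27 idx=13 entry=0x35007 [P=1 RW=1 US=1 PS=0]
  L1: frame=0x35 idx=21 entry=0x38007 [P=1 RW=1 US=1 PS=0]
  ⇒ phys 0x386D2  [2 reads]

Access #3 PA: 0x386D2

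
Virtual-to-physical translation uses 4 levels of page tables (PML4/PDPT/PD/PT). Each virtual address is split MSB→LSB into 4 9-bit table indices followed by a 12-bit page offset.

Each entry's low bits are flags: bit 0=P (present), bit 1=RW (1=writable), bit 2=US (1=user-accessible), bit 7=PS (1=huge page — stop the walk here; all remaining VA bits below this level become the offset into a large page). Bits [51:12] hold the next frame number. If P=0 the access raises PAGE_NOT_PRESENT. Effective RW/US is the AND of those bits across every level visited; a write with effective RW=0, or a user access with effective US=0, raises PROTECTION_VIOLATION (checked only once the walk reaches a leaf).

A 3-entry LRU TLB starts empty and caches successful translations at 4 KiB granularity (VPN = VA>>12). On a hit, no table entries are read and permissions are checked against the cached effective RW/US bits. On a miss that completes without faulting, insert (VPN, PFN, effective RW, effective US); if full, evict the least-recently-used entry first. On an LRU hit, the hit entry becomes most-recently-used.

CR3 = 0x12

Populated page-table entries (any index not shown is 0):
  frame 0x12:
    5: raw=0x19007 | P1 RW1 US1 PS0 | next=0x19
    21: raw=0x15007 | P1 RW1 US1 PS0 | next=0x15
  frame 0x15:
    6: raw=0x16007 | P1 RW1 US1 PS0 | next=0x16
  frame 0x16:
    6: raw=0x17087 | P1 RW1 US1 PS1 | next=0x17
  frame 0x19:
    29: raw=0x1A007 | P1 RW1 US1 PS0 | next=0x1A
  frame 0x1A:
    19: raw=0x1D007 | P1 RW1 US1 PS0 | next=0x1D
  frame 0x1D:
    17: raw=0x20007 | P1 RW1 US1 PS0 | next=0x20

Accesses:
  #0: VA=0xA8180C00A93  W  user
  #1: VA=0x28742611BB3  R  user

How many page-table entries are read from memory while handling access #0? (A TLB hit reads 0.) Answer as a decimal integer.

Trace:
#0 VA=0xA8180C00A93 (w,user):
  [0] read 0x12 idx=21: raw=0x15007 flags P=1 W=1 U=1 S=0
  [1] read 0x15 idx=6: raw=0x16007 flags P=1 W=1 U=1 S=0
  [2] read 0x16 idx=6: raw=0x17087 flags P=1 W=1 U=1 S=1
  → PA=0x17A93 (huge @L2)  (3 entries read)
#1 VA=0x28742611BB3 (r,user):
  [0] read 0x12 idx=5: raw=0x19007 flags P=1 W=1 U=1 S=0
  [1] read 0x19 idx=29: raw=0x1A007 flags P=1 W=1 U=1 S=0
  [2] read 0x1A idx=19: raw=0x1D007 flags P=1 W=1 U=1 S=0
  [3] read 0x1D idx=17: raw=0x20007 flags P=1 W=1 U=1 S=0
  → PA=0x20BB3  (4 entries read)

Entries read for #0: 3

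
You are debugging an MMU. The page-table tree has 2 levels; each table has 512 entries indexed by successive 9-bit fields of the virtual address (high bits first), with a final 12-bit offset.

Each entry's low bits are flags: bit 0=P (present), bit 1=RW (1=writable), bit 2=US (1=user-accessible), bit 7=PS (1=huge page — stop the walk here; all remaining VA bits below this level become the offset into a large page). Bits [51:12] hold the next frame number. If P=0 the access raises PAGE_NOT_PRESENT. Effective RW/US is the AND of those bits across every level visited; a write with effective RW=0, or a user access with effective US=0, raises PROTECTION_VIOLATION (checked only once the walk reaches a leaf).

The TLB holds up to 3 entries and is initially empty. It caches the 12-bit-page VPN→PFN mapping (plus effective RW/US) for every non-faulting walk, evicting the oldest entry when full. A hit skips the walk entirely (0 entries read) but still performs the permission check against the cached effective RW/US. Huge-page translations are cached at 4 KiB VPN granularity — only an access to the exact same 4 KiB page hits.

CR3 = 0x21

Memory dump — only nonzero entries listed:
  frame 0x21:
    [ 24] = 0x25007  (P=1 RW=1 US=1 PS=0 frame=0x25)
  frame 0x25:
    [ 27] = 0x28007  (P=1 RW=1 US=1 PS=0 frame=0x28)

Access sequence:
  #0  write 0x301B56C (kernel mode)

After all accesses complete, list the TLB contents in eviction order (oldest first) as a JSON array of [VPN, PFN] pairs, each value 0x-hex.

Trace:
#0 VA=0x301B56C (w,kernel):
  L0 @0x21[24] → 0x25007  P=1,RW=1,US=1,PS=0
  L1 @0x25[27] → 0x28007  P=1,RW=1,US=1,PS=0
  ⇒ phys 0x2856C  [2 reads]

TLB: [["0x301B", "0x28"]]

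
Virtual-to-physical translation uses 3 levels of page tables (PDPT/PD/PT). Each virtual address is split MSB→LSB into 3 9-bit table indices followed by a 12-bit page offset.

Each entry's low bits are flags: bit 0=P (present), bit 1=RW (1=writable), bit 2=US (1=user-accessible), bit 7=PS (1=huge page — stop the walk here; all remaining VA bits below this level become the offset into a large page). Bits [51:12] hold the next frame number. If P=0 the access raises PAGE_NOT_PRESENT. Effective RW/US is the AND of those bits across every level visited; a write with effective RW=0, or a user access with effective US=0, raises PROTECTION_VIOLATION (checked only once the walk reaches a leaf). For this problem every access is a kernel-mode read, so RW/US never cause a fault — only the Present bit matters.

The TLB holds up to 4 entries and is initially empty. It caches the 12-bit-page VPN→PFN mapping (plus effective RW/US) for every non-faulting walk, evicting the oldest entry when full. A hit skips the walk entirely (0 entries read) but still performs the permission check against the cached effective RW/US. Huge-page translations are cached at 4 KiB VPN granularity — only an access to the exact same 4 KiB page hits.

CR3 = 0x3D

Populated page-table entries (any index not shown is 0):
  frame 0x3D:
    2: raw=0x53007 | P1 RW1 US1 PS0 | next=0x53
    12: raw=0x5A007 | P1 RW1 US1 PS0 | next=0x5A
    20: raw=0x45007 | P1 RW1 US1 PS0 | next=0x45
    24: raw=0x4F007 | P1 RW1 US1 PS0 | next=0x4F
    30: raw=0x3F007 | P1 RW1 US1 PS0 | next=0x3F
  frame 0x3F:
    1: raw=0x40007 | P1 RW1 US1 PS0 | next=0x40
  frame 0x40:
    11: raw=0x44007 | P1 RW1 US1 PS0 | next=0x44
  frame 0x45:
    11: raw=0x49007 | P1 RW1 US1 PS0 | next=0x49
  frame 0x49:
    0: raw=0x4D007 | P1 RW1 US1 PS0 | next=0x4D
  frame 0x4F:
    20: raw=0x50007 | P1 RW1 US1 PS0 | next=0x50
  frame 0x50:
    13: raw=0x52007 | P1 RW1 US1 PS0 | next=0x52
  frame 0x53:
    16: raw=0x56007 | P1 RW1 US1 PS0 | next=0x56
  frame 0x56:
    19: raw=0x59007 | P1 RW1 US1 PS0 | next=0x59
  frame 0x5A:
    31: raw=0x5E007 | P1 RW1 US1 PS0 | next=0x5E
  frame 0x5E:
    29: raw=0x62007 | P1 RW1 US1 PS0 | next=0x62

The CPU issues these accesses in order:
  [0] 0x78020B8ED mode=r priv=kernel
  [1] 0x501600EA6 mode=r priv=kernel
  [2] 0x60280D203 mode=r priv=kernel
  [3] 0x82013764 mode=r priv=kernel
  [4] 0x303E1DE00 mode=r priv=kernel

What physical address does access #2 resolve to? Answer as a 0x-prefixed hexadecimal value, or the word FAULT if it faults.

Walk each access:
#0 VA=0x78020B8ED (r,kernel):
  lvl0: tbl 0x3D, slot 30 ⇒ 0x3F007 (P1/RW1/US1/PS0)
  lvl1: tbl 0x3F, slot 1 ⇒ 0x40007 (P1/RW1/US1/PS0)
  lvl2: tbl 0x40, slot 11 ⇒ 0x44007 (P1/RW1/US1/PS0)
  ⇒ phys 0x448ED  [3 reads]
#1 VA=0x501600EA6 (r,kernel):
  lvl0: tbl 0x3D, slot 20 ⇒ 0x45007 (P1/RW1/US1/PS0)
  lvl1: tbl 0x45, slot 11 ⇒ 0x49007 (P1/RW1/US1/PS0)
  lvl2: tbl 0x49, slot 0 ⇒ 0x4D007 (P1/RW1/US1/PS0)
  ⇒ phys 0x4DEA6  [3 reads]
#2 VA=0x60280D203 (r,kernel):
  lvl0: tbl 0x3D, slot 24 ⇒ 0x4F007 (P1/RW1/US1/PS0)
  lvl1: tbl 0x4F, slot 20 ⇒ 0x50007 (P1/RW1/US1/PS0)
  lvl2: tbl 0x50, slot 13 ⇒ 0x52007 (P1/RW1/US1/PS0)
  ⇒ phys 0x52203  [3 reads]
#3 VA=0x82013764 (r,kernel):
  lvl0: tbl 0x3D, slot 2 ⇒ 0x53007 (P1/RW1/US1/PS0)
  lvl1: tbl 0x53, slot 16 ⇒ 0x56007 (P1/RW1/US1/PS0)
  lvl2: tbl 0x56, slot 19 ⇒ 0x59007 (P1/RW1/US1/PS0)
  ⇒ phys 0x59764  [3 reads]
#4 VA=0x303E1DE00 (r,kernel):
  lvl0: tbl 0x3D, slot 12 ⇒ 0x5A007 (P1/RW1/US1/PS0)
  lvl1: tbl 0x5A, slot 31 ⇒ 0x5E007 (P1/RW1/US1/PS0)
  lvl2: tbl 0x5E, slot 29 ⇒ 0x62007 (P1/RW1/US1/PS0)
  ⇒ phys 0x62E00  [3 reads]

Access #2 PA: 0x52203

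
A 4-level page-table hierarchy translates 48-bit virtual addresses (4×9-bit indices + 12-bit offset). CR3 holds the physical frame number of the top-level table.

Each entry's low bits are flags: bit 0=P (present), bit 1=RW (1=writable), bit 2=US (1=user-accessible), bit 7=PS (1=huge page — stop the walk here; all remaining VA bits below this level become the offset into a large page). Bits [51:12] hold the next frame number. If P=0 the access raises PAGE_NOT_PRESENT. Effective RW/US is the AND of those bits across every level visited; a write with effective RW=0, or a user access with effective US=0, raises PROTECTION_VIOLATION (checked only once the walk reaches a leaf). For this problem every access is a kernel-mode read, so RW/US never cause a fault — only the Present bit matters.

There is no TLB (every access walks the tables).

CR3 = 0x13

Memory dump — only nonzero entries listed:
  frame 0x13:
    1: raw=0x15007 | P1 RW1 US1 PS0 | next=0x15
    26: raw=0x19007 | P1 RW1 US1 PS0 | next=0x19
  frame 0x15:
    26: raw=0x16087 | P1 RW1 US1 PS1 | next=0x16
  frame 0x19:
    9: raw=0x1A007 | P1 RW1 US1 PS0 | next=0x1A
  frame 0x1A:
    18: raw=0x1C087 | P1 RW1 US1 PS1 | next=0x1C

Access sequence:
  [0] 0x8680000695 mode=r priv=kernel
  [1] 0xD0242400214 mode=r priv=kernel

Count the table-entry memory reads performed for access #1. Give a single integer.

Walk each access:
#0 VA=0x8680000695 (r,kernel):
  lvl0: tbl 0x13, slot 1 ⇒ 0x15007 (P1/RW1/US1/PS0)
  lvl1: tbl 0x15, slot 26 ⇒ 0x16087 (P1/RW1/US1/PS1)
  → PA=0x16695 (huge @L1)  (2 entries read)
#1 VA=0xD0242400214 (r,kernel):
  lvl0: tbl 0x13, slot 26 ⇒ 0x19007 (P1/RW1/US1/PS0)
  lvl1: tbl 0x19, slot 9 ⇒ 0x1A007 (P1/RW1/US1/PS0)
  lvl2: tbl 0x1A, slot 18 ⇒ 0x1C087 (P1/RW1/US1/PS1)
  → PA=0x1C214 (huge @L2)  (3 entries read)

Entries read for #1: 3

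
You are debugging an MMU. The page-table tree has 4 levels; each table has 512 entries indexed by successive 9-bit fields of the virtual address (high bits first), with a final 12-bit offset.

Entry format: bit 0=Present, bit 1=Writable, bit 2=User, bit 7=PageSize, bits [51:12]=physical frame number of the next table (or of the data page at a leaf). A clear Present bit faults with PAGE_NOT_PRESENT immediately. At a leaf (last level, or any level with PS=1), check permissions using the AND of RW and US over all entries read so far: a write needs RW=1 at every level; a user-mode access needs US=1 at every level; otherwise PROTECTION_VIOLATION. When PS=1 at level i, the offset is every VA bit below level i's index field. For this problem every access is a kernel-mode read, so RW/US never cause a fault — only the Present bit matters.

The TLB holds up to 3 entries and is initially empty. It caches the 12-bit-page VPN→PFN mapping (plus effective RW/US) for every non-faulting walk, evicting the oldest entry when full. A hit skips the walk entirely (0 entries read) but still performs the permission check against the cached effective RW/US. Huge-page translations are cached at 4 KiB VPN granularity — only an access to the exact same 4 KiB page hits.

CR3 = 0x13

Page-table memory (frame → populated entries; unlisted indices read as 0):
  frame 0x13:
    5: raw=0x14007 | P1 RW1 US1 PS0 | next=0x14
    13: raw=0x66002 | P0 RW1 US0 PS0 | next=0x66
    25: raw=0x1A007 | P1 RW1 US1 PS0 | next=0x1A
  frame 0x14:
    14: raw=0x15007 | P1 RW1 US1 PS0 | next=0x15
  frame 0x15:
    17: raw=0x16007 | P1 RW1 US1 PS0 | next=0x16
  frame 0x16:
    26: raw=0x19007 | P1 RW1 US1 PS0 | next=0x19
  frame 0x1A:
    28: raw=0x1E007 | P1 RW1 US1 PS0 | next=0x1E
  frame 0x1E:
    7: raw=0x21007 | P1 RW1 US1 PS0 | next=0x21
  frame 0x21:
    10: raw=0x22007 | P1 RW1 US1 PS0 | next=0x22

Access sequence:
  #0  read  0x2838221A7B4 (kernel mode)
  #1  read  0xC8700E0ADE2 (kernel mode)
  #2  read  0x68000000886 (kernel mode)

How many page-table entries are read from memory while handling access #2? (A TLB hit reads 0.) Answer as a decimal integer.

Trace:
#0 VA=0x2838221A7B4 (r,kernel):
  lvl0: tbl 0x13, slot 5 ⇒ 0x14007 (P1/RW1/US1/PS0)
  lvl1: tbl 0x14, slot 14 ⇒ 0x15007 (P1/RW1/US1/PS0)
  lvl2: tbl 0x15, slot 17 ⇒ 0x16007 (P1/RW1/US1/PS0)
  lvl3: tbl 0x16, slot 26 ⇒ 0x19007 (P1/RW1/US1/PS0)
  → PA=0x197B4  (4 entries read)
#1 VA=0xC8700E0ADE2 (r,kernel):
  lvl0: tbl 0x13, slot 25 ⇒ 0x1A007 (P1/RW1/US1/PS0)
  lvl1: tbl 0x1A, slot 28 ⇒ 0x1E007 (P1/RW1/US1/PS0)
  lvl2: tbl 0x1E, slot 7 ⇒ 0x21007 (P1/RW1/US1/PS0)
  lvl3: tbl 0x21, slot 10 ⇒ 0x22007 (P1/RW1/US1/PS0)
  → PA=0x22DE2  (4 entries read)
#2 VA=0x68000000886 (r,kernel):
  lvl0: tbl 0x13, slot 13 ⇒ 0x66002 (P0/RW1/US0/PS0)
  ⇒ fault: PAGE_NOT_PRESENT  — 1 lookups

Entries read for #2: 1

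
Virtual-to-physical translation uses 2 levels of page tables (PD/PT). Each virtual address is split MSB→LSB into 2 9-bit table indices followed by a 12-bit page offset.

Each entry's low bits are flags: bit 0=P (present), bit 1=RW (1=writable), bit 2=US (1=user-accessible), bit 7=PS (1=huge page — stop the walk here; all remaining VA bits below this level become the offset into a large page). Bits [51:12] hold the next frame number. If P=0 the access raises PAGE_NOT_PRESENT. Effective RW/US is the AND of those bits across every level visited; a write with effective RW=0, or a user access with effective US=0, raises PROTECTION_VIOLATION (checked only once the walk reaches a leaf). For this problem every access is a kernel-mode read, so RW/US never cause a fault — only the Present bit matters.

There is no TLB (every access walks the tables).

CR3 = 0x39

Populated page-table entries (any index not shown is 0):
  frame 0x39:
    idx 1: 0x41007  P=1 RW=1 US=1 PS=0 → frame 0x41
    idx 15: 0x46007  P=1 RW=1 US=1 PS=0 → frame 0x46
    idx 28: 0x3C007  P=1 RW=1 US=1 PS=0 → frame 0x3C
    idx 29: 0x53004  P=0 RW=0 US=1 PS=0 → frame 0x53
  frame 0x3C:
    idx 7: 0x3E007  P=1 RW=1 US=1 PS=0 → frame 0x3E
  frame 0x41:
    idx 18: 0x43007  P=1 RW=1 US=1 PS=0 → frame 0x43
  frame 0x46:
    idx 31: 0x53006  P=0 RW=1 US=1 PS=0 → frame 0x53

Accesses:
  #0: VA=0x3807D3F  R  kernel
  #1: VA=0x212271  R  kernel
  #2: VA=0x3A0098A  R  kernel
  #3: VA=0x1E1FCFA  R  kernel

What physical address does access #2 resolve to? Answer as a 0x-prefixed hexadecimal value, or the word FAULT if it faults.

Per-access translation:
#0 VA=0x3807D3F (r,kernel):
  L0: frame=0x39 idx=28 entry=0x3C007 [P=1 RW=1 US=1 PS=0]
  L1: frame=0x3C idx=7 entry=0x3E007 [P=1 RW=1 US=1 PS=0]
  ⇒ phys 0x3ED3F  [2 reads]
#1 VA=0x212271 (r,kernel):
  L0: frame=0x39 idx=1 entry=0x41007 [P=1 RW=1 US=1 PS=0]
  L1: frame=0x41 idx=18 entry=0x43007 [P=1 RW=1 US=1 PS=0]
  ⇒ phys 0x43271  [2 reads]
#2 VA=0x3A0098A (r,kernel):
  L0: frame=0x39 idx=29 entry=0x53004 [P=0 RW=0 US=1 PS=0]
  ✗ PAGE_NOT_PRESENT  [1 reads]
#3 VA=0x1E1FCFA (r,kernel):
  L0: frame=0x39 idx=15 entry=0x46007 [P=1 RW=1 US=1 PS=0]
  L1: frame=0x46 idx=31 entry=0x53006 [P=0 RW=1 US=1 PS=0]
  ✗ PAGE_NOT_PRESENT  [2 reads]

Access #2 PA: FAULT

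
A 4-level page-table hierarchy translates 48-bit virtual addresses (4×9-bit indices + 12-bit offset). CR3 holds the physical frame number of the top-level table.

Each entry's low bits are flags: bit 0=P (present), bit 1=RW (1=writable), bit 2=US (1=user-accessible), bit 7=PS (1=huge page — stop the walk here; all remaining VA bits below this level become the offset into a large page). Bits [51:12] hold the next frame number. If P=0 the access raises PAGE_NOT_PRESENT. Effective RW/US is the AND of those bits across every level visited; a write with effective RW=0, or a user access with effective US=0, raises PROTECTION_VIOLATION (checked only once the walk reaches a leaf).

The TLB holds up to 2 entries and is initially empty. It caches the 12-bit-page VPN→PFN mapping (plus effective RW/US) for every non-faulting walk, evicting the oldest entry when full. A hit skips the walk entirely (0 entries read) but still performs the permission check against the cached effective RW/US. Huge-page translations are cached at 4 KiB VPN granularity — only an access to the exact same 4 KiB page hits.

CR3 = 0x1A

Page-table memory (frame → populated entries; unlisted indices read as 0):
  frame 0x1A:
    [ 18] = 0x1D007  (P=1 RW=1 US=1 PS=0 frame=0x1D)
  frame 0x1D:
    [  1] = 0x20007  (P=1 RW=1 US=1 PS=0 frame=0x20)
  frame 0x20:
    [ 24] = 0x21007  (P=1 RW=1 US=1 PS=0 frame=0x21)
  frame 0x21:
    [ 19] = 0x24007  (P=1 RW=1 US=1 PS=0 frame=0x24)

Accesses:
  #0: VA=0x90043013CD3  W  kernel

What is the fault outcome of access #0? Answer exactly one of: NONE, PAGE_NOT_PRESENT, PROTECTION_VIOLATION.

Per-access translation:
#0 VA=0x90043013CD3 (w,kernel):
  lvl0: tbl 0x1A, slot 18 ⇒ 0x1D007 (P1/RW1/US1/PS0)
  lvl1: tbl 0x1D, slot 1 ⇒ 0x20007 (P1/RW1/US1/PS0)
  lvl2: tbl 0x20, slot 24 ⇒ 0x21007 (P1/RW1/US1/PS0)
  lvl3: tbl 0x21, slot 19 ⇒ 0x24007 (P1/RW1/US1/PS0)
  ⇒ phys 0x24CD3  [4 reads]

Access #0 fault: NONE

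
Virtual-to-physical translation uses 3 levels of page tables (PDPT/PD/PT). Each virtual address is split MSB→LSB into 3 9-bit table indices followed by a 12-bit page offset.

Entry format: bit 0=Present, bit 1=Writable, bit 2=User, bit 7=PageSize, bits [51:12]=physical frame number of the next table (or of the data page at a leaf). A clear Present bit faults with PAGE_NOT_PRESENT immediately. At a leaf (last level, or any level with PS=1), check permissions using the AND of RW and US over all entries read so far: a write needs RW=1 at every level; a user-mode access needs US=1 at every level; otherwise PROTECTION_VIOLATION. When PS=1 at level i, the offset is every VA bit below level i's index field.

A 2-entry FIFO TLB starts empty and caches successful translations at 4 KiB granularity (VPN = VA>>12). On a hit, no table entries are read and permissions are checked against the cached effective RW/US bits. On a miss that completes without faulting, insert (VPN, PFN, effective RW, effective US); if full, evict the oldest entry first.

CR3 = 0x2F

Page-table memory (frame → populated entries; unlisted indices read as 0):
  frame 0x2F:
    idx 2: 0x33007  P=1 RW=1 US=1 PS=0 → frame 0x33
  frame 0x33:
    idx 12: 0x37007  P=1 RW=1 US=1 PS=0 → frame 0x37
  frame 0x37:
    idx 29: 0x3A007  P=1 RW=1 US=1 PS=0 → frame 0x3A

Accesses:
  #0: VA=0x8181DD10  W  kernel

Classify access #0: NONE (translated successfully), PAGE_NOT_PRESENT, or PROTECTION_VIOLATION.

Trace:
#0 VA=0x8181DD10 (w,kernel):
  lvl0: tbl 0x2F, slot 2 ⇒ 0x33007 (P1/RW1/US1/PS0)
  lvl1: tbl 0x33, slot 12 ⇒ 0x37007 (P1/RW1/US1/PS0)
  lvl2: tbl 0x37, slot 29 ⇒ 0x3A007 (P1/RW1/US1/PS0)
  ⇒ phys 0x3AD10  [3 reads]

Access #0 fault: NONE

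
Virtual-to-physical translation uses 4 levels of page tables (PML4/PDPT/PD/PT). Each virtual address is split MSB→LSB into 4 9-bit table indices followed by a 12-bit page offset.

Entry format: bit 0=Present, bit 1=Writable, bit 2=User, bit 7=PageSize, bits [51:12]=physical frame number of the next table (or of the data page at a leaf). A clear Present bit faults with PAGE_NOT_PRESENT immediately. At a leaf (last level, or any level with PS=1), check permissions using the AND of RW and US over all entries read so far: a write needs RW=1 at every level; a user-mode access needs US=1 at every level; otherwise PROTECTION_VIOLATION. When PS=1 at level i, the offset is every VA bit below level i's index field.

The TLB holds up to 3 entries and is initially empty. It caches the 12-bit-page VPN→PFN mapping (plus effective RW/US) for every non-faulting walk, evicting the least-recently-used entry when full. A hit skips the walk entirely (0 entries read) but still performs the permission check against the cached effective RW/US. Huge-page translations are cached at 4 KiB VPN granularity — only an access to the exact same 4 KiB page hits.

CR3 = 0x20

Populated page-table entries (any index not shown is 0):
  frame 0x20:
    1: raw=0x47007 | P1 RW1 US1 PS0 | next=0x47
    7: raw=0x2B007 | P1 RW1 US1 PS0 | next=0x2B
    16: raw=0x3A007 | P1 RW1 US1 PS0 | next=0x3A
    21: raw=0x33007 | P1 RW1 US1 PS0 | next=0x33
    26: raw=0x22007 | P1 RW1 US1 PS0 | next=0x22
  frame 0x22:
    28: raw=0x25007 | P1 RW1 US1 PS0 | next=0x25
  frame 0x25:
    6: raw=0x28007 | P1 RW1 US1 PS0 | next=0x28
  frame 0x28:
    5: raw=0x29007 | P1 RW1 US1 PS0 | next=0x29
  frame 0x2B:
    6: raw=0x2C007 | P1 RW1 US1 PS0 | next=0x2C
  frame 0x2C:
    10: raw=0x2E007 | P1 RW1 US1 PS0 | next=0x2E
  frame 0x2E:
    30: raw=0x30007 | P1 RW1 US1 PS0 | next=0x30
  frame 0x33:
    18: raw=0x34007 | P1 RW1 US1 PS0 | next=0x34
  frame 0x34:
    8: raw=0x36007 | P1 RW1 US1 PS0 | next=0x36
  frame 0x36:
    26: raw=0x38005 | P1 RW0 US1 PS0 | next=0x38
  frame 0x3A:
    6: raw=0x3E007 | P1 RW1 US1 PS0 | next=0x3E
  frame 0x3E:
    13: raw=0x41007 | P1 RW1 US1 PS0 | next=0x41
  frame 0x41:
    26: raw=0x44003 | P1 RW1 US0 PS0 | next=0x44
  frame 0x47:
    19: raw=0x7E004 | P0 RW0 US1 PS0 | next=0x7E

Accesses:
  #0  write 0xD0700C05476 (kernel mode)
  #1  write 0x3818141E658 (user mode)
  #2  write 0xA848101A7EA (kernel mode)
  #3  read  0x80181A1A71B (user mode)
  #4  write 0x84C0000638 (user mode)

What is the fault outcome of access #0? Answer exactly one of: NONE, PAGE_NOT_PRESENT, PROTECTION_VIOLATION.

Walk each access:
#0 VA=0xD0700C05476 (w,kernel):
  [0] read 0x20 idx=26: raw=0x22007 flags P=1 W=1 U=1 S=0
  [1] read 0x22 idx=28: raw=0x25007 flags P=1 W=1 U=1 S=0
  [2] read 0x25 idx=6: raw=0x28007 flags P=1 W=1 U=1 S=0
  [3] read 0x28 idx=5: raw=0x29007 flags P=1 W=1 U=1 S=0
  ✓ 0x29476  — 4 lookups
#1 VA=0x3818141E658 (w,user):
  [0] read 0x20 idx=7: raw=0x2B007 flags P=1 W=1 U=1 S=0
  [1] read 0x2B idx=6: raw=0x2C007 flags P=1 W=1 U=1 S=0
  [2] read 0x2C idx=10: raw=0x2E007 flags P=1 W=1 U=1 S=0
  [3] read 0x2E idx=30: raw=0x30007 flags P=1 W=1 U=1 S=0
  ✓ 0x30658  — 4 lookups
#2 VA=0xA848101A7EA (w,kernel):
  [0] read 0x20 idx=21: raw=0x33007 flags P=1 W=1 U=1 S=0
  [1] read 0x33 idx=18: raw=0x34007 flags P=1 W=1 U=1 S=0
  [2] read 0x34 idx=8: raw=0x36007 flags P=1 W=1 U=1 S=0
  [3] read 0x36 idx=26: raw=0x38005 flags P=1 W=0 U=1 S=0
  ✗ PROTECTION_VIOLATION  [4 reads]
#3 VA=0x80181A1A71B (r,user):
  [0] read 0x20 idx=16: raw=0x3A007 flags P=1 W=1 U=1 S=0
  [1] read 0x3A idx=6: raw=0x3E007 flags P=1 W=1 U=1 S=0
  [2] read 0x3E idx=13: raw=0x41007 flags P=1 W=1 U=1 S=0
  [3] read 0x41 idx=26: raw=0x44003 flags P=1 W=1 U=0 S=0
  ✗ PROTECTION_VIOLATION  [4 reads]
#4 VA=0x84C0000638 (w,user):
  [0] read 0x20 idx=1: raw=0x47007 flags P=1 W=1 U=1 S=0
  [1] read 0x47 idx=19: raw=0x7E004 flags P=0 W=0 U=1 S=0
  ✗ PAGE_NOT_PRESENT  [2 reads]

Access #0 fault: NONE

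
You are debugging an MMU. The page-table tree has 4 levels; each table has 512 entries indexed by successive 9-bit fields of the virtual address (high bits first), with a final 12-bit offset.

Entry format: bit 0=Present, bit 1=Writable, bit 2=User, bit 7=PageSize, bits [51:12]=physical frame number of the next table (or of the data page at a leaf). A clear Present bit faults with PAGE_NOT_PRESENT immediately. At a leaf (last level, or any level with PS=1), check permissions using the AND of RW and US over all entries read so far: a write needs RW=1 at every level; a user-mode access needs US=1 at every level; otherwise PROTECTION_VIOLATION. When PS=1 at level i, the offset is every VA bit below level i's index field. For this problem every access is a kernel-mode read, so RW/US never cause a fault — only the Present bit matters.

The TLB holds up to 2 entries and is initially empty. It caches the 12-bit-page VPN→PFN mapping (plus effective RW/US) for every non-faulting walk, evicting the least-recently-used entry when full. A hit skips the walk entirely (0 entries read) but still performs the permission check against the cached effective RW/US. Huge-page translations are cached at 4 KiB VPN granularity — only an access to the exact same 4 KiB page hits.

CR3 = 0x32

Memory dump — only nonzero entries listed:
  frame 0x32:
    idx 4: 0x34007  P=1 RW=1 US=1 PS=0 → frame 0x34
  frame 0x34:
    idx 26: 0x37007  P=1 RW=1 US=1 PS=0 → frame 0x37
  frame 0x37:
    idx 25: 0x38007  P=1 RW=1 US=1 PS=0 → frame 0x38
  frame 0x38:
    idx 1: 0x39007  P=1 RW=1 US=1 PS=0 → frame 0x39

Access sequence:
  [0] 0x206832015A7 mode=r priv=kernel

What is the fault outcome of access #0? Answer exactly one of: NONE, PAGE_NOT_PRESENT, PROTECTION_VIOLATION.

Trace:
#0 VA=0x206832015A7 (r,kernel):
  L0 @0x32[4] → 0x34007  P=1,RW=1,US=1,PS=0
  L1 @0x34[26] → 0x37007  P=1,RW=1,US=1,PS=0
  L2 @0x37[25] → 0x38007  P=1,RW=1,US=1,PS=0
  L3 @0x38[1] → 0x39007  P=1,RW=1,US=1,PS=0
  ✓ 0x395A7  — 4 lookups

Access #0 fault: NONE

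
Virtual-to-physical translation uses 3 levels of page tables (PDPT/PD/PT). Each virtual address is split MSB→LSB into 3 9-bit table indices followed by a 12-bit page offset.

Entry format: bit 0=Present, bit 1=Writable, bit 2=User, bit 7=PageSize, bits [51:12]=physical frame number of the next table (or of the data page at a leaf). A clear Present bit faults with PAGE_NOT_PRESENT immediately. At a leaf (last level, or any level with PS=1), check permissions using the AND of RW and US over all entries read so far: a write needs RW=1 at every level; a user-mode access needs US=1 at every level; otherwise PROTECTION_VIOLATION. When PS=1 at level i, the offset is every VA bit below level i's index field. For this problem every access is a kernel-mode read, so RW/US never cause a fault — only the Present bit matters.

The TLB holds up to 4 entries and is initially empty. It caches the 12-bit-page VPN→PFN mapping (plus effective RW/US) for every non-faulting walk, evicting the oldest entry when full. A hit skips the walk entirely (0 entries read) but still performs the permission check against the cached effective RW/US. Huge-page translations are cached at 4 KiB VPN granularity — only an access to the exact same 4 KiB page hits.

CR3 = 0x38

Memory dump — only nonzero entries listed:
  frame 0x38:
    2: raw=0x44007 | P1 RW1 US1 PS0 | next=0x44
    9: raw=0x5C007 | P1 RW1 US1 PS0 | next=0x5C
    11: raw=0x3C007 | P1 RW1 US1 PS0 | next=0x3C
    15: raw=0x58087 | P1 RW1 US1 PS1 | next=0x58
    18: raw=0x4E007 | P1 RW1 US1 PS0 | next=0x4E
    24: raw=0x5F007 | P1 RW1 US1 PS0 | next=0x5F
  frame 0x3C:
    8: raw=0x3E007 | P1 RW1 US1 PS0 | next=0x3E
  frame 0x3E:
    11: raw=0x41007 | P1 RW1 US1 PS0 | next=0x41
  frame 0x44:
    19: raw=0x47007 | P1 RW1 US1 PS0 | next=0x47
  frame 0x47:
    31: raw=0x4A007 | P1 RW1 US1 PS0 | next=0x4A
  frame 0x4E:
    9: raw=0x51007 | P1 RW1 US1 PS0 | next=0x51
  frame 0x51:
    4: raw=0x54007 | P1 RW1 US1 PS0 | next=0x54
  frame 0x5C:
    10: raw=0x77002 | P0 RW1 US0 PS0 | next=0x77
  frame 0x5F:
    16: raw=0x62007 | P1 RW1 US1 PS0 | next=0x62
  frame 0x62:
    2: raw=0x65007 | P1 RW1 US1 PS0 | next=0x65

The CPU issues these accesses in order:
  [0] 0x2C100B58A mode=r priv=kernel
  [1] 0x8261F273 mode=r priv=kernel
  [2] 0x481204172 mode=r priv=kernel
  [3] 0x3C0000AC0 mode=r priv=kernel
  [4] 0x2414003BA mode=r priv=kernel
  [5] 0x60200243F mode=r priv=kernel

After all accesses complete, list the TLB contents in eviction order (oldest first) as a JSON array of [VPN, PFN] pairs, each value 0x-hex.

Walk each access:
#0 VA=0x2C100B58A (r,kernel):
  [0] read 0x38 idx=11: raw=0x3C007 flags P=1 W=1 U=1 S=0
  [1] read 0x3C idx=8: raw=0x3E007 flags P=1 W=1 U=1 S=0
  [2] read 0x3E idx=11: raw=0x41007 flags P=1 W=1 U=1 S=0
  → PA=0x4158A  (3 entries read)
#1 VA=0x8261F273 (r,kernel):
  [0] read 0x38 idx=2: raw=0x44007 flags P=1 W=1 U=1 S=0
  [1] read 0x44 idx=19: raw=0x47007 flags P=1 W=1 U=1 S=0
  [2] read 0x47 idx=31: raw=0x4A007 flags P=1 W=1 U=1 S=0
  → PA=0x4A273  (3 entries read)
#2 VA=0x481204172 (r,kernel):
  [0] read 0x38 idx=18: raw=0x4E007 flags P=1 W=1 U=1 S=0
  [1] read 0x4E idx=9: raw=0x51007 flags P=1 W=1 U=1 S=0
  [2] read 0x51 idx=4: raw=0x54007 flags P=1 W=1 U=1 S=0
  → PA=0x54172  (3 entries read)
#3 VA=0x3C0000AC0 (r,kernel):
  [0] read 0x38 idx=15: raw=0x58087 flags P=1 W=1 U=1 S=1
  → PA=0x58AC0 (huge @L0)  (1 entries read)
#4 VA=0x2414003BA (r,kernel):
  [0] read 0x38 idx=9: raw=0x5C007 flags P=1 W=1 U=1 S=0
  [1] read 0x5C idx=10: raw=0x77002 flags P=0 W=1 U=0 S=0
  ⇒ fault: PAGE_NOT_PRESENT  — 2 lookups
#5 VA=0x60200243F (r,kernel):
  [0] read 0x38 idx=24: raw=0x5F007 flags P=1 W=1 U=1 S=0
  [1] read 0x5F idx=16: raw=0x62007 flags P=1 W=1 U=1 S=0
  [2] read 0x62 idx=2: raw=0x65007 flags P=1 W=1 U=1 S=0
  → PA=0x6543F  (3 entries read)

TLB: [["0x8261F", "0x4A"], ["0x481204", "0x54"], ["0x3C0000", "0x58"], ["0x602002", "0x65"]]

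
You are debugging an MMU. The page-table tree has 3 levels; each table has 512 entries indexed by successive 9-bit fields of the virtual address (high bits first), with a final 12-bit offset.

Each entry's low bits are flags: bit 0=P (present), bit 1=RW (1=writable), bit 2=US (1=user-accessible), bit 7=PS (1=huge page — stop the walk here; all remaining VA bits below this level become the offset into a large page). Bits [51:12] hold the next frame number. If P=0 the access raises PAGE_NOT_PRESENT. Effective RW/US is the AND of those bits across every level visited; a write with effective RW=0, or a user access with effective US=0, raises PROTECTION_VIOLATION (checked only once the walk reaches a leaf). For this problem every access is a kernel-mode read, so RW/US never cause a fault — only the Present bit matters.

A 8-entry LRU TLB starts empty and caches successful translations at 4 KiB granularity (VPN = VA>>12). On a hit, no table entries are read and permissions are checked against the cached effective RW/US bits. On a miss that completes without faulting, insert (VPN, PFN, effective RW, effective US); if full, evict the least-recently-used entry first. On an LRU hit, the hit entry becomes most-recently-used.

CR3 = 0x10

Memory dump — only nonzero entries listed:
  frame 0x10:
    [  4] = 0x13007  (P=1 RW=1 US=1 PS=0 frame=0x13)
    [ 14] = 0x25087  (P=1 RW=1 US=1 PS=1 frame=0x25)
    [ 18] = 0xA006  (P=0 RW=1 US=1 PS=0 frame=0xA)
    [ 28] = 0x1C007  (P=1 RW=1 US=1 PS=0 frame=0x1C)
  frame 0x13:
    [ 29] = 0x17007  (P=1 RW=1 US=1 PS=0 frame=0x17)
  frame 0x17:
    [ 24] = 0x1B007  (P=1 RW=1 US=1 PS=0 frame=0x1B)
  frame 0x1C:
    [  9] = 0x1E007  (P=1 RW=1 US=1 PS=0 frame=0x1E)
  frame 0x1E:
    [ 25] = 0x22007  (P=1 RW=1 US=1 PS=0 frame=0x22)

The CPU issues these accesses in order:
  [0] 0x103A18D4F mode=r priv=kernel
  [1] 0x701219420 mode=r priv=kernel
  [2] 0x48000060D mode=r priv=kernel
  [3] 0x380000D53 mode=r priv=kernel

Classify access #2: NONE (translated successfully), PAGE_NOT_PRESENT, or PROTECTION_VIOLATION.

Trace:
#0 VA=0x103A18D4F (r,kernel):
  L0: frame=0x10 idx=4 entry=0x13007 [P=1 RW=1 US=1 PS=0]
  L1: frame=0x13 idx=29 entry=0x17007 [P=1 RW=1 US=1 PS=0]
  L2: frame=0x17 idx=24 entry=0x1B007 [P=1 RW=1 US=1 PS=0]
  ⇒ phys 0x1BD4F  [3 reads]
#1 VA=0x701219420 (r,kernel):
  L0: frame=0x10 idx=28 entry=0x1C007 [P=1 RW=1 US=1 PS=0]
  L1: frame=0x1C idx=9 entry=0x1E007 [P=1 RW=1 US=1 PS=0]
  L2: frame=0x1E idx=25 entry=0x22007 [P=1 RW=1 US=1 PS=0]
  ⇒ phys 0x22420  [3 reads]
#2 VA=0x48000060D (r,kernel):
  L0: frame=0x10 idx=18 entry=0xA006 [P=0 RW=1 US=1 PS=0]
  ⇒ fault: PAGE_NOT_PRESENT  — 1 lookups
#3 VA=0x380000D53 (r,kernel):
  L0: frame=0x10 idx=14 entry=0x25087 [P=1 RW=1 US=1 PS=1]
  ⇒ phys 0x25D53 (huge @L0)  [1 reads]

Access #2 fault: PAGE_NOT_PRESENT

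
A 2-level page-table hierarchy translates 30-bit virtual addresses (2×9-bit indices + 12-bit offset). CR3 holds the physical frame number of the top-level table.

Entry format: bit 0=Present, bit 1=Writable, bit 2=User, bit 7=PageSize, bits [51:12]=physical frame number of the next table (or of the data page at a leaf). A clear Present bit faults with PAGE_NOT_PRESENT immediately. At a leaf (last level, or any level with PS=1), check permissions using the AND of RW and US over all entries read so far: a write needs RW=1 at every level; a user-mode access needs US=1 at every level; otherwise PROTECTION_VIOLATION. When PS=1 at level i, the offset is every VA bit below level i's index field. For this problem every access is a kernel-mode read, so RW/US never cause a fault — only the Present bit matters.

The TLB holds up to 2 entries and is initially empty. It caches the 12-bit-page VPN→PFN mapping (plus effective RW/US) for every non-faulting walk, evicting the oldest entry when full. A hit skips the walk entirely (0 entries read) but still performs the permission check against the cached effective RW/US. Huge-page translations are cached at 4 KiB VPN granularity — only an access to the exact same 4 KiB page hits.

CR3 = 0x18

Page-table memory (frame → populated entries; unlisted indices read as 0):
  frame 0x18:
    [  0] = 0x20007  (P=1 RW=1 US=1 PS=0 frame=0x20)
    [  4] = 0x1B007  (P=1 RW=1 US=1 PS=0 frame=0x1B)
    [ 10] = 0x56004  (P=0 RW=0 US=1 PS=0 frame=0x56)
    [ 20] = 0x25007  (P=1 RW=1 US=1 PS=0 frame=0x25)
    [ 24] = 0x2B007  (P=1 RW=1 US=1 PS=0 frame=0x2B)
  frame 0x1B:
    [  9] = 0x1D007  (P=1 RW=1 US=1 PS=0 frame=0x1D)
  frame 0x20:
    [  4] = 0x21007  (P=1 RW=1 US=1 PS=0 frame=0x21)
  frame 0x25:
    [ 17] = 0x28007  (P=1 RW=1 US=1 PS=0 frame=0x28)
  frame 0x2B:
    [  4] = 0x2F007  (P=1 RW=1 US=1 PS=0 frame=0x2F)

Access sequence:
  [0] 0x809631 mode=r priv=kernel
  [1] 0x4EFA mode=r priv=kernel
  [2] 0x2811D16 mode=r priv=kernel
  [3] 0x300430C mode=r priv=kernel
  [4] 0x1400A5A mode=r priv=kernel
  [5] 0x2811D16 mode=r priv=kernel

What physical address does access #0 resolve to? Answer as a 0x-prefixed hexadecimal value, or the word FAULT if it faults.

Per-access translation:
#0 VA=0x809631 (r,kernel):
  lvl0: tbl 0x18, slot 4 ⇒ 0x1B007 (P1/RW1/US1/PS0)
  lvl1: tbl 0x1B, slot 9 ⇒ 0x1D007 (P1/RW1/US1/PS0)
  → PA=0x1D631  (2 entries read)
#1 VA=0x4EFA (r,kernel):
  lvl0: tbl 0x18, slot 0 ⇒ 0x20007 (P1/RW1/US1/PS0)
  lvl1: tbl 0x20, slot 4 ⇒ 0x21007 (P1/RW1/US1/PS0)
  → PA=0x21EFA  (2 entries read)
#2 VA=0x2811D16 (r,kernel):
  lvl0: tbl 0x18, slot 20 ⇒ 0x25007 (P1/RW1/US1/PS0)
  lvl1: tbl 0x25, slot 17 ⇒ 0x28007 (P1/RW1/US1/PS0)
  → PA=0x28D16  (2 entries read)
#3 VA=0x300430C (r,kernel):
  lvl0: tbl 0x18, slot 24 ⇒ 0x2B007 (P1/RW1/US1/PS0)
  lvl1: tbl 0x2B, slot 4 ⇒ 0x2F007 (P1/RW1/US1/PS0)
  → PA=0x2F30C  (2 entries read)
#4 VA=0x1400A5A (r,kernel):
  lvl0: tbl 0x18, slot 10 ⇒ 0x56004 (P0/RW0/US1/PS0)
  → PAGE_NOT_PRESENT  (1 entries read)
#5 VA=0x2811D16 (r,kernel):
  TLB hit vpn=0x2811 → PA=0x28D16

Access #0 PA: 0x1D631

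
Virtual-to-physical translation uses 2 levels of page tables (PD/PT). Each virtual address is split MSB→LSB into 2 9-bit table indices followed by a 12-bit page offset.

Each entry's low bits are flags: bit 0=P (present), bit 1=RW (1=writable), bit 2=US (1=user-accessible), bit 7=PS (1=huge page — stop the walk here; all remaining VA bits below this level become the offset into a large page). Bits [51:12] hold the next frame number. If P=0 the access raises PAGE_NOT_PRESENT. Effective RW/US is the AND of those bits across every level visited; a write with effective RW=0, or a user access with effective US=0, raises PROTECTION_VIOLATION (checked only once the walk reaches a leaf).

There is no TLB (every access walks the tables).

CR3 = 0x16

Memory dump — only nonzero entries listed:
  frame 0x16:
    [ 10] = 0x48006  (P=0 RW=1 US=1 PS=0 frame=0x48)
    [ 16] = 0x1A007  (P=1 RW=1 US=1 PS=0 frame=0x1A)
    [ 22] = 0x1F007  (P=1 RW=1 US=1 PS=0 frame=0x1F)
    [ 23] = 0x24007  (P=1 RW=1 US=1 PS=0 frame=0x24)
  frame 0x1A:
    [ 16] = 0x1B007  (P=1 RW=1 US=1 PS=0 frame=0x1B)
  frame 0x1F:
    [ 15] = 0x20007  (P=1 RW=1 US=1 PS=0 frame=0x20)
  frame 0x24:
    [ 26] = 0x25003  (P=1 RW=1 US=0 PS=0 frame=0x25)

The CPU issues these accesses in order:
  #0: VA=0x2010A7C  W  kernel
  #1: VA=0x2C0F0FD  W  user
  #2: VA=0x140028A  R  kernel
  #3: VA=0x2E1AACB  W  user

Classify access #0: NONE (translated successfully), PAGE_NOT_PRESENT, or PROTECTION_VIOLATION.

Trace:
#0 VA=0x2010A7C (w,kernel):
  L0 @0x16[16] → 0x1A007  P=1,RW=1,US=1,PS=0
  L1 @0x1A[16] → 0x1B007  P=1,RW=1,US=1,PS=0
  ✓ 0x1BA7C  — 2 lookups
#1 VA=0x2C0F0FD (w,user):
  L0 @0x16[22] → 0x1F007  P=1,RW=1,US=1,PS=0
  L1 @0x1F[15] → 0x20007  P=1,RW=1,US=1,PS=0
  ✓ 0x200FD  — 2 lookups
#2 VA=0x140028A (r,kernel):
  L0 @0x16[10] → 0x48006  P=0,RW=1,US=1,PS=0
  ✗ PAGE_NOT_PRESENT  [1 reads]
#3 VA=0x2E1AACB (w,user):
  L0 @0x16[23] → 0x24007  P=1,RW=1,US=1,PS=0
  L1 @0x24[26] → 0x25003  P=1,RW=1,US=0,PS=0
  ✗ PROTECTION_VIOLATION  [2 reads]

Access #0 fault: NONE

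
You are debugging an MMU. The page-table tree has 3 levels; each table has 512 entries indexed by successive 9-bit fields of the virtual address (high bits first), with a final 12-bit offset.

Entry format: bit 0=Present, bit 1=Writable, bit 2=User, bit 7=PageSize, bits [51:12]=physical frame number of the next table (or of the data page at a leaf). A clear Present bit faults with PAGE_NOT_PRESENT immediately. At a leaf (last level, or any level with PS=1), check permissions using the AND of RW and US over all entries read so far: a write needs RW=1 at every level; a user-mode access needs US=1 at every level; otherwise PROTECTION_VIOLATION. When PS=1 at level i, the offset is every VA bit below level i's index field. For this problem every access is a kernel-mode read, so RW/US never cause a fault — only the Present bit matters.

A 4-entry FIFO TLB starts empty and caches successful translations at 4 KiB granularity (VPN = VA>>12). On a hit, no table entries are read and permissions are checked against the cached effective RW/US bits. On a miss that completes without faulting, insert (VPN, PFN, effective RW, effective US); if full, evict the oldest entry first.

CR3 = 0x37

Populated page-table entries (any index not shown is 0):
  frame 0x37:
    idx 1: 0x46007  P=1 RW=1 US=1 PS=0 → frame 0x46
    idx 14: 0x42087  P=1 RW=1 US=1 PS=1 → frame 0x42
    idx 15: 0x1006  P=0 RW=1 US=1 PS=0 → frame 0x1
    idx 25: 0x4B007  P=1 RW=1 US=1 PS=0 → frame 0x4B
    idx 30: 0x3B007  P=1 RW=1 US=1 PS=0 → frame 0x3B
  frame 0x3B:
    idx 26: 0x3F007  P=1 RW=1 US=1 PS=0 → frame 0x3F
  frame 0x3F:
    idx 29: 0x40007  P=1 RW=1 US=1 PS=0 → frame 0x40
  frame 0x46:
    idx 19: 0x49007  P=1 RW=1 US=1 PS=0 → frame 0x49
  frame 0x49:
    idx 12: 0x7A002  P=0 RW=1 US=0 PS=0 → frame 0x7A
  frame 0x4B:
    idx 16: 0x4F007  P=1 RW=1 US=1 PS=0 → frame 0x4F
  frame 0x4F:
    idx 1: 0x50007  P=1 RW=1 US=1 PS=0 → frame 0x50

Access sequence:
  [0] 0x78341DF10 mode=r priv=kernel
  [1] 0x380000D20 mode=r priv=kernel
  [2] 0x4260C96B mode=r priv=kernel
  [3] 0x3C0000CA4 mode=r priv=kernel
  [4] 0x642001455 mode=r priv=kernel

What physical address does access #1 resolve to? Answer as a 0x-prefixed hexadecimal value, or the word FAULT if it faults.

Per-access translation:
#0 VA=0x78341DF10 (r,kernel):
  L0: frame=0x37 idx=30 entry=0x3B007 [P=1 RW=1 US=1 PS=0]
  L1: frame=0x3B idx=26 entry=0x3F007 [P=1 RW=1 US=1 PS=0]
  L2: frame=0x3F idx=29 entry=0x40007 [P=1 RW=1 US=1 PS=0]
  ⇒ phys 0x40F10  [3 reads]
#1 VA=0x380000D20 (r,kernel):
  L0: frame=0x37 idx=14 entry=0x42087 [P=1 RW=1 US=1 PS=1]
  ⇒ phys 0x42D20 (huge @L0)  [1 reads]
#2 VA=0x4260C96B (r,kernel):
  L0: frame=0x37 idx=1 entry=0x46007 [P=1 RW=1 US=1 PS=0]
  L1: frame=0x46 idx=19 entry=0x49007 [P=1 RW=1 US=1 PS=0]
  L2: frame=0x49 idx=12 entry=0x7A002 [P=0 RW=1 US=0 PS=0]
  ⇒ fault: PAGE_NOT_PRESENT  — 3 lookups
#3 VA=0x3C0000CA4 (r,kernel):
  L0: frame=0x37 idx=15 entry=0x1006 [P=0 RW=1 US=1 PS=0]
  ⇒ fault: PAGE_NOT_PRESENT  — 1 lookups
#4 VA=0x642001455 (r,kernel):
  L0: frame=0x37 idx=25 entry=0x4B007 [P=1 RW=1 US=1 PS=0]
  L1: frame=0x4B idx=16 entry=0x4F007 [P=1 RW=1 US=1 PS=0]
  L2: frame=0x4F idx=1 entry=0x50007 [P=1 RW=1 US=1 PS=0]
  ⇒ phys 0x50455  [3 reads]

Access #1 PA: 0x42D20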